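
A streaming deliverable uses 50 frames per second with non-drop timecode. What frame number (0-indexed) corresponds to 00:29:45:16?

frame 89266

Total seconds to the label: (0 × 3600 + 29 × 60 + 45) = 1785.
Frame index = 1785 × 50 + 16 = 89266.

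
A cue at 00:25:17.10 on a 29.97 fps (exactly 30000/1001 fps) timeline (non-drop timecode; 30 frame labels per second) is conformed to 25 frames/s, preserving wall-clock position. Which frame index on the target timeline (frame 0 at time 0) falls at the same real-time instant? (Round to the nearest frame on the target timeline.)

Source frame index: (0×3600 + 25×60 + 17) × 30 + 10 = 45520.
Real time: 45520 / (30000/1001) = 569569/375 s.
Target frame: (569569/375) × (25) = 569569/15 ≈ 37971.267 → 37971.

frame 37971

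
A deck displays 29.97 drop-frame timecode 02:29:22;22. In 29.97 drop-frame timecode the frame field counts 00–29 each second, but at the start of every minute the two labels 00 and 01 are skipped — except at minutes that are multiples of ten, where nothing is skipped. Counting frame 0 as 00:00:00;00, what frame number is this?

As if non-drop at 30 labels/s: (2 × 3600 + 29 × 60 + 22) × 30 + 22 = 268882.
Minute boundaries passed: 149; those not divisible by 10: 149 − 14 = 135; dropped labels = 2 × 135 = 270.
Actual frame index = 268882 − 270 = 268612.

268612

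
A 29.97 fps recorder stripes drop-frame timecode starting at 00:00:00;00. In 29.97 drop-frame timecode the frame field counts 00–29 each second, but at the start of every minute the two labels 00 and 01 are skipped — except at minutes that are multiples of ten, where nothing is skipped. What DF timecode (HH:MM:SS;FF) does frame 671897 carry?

06:13:38;29

Each 10-minute DF block holds 10 × 60 × 30 − 9 × 2 = 17982 frames. 671897 ÷ 17982 → 37 full blocks, remainder 6563.
Within the partial block the first minute is 1800 frames and each further minute 1798, so 3 further minute boundaries passed. Total skipped labels = 18 × 37 + 2 × 3 = 672.
Non-drop label index = 671897 + 672 = 672569; at 30 labels/s that is 06:13:38:29, i.e. DF 06:13:38;29.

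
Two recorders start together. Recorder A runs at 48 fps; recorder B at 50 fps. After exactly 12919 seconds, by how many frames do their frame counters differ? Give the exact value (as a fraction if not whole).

25838 frames

A emits 48 × 12919 = 620112 frames; B emits 50 × 12919 = 645950.
Difference = 25838 frames; B is ahead of A.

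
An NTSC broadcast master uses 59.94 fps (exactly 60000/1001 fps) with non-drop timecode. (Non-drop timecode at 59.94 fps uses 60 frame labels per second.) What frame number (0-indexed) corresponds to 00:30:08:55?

108535

Total seconds to the label: (0 × 3600 + 30 × 60 + 8) = 1808.
Frame index = 1808 × 60 + 55 = 108535.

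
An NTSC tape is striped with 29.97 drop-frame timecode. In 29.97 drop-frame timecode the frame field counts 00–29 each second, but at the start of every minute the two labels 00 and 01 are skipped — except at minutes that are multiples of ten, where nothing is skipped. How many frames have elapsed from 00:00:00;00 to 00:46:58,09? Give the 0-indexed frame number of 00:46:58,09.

84465

As if non-drop at 30 labels/s: (0 × 3600 + 46 × 60 + 58) × 30 + 9 = 84549.
Minute boundaries passed: 46; those not divisible by 10: 46 − 4 = 42; dropped labels = 2 × 42 = 84.
Actual frame index = 84549 − 84 = 84465.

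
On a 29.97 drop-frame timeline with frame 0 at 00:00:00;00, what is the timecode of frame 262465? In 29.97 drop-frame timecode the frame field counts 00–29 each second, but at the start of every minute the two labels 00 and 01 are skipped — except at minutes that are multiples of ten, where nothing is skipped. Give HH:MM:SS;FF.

02:25:57;17

Each 10-minute DF block holds 10 × 60 × 30 − 9 × 2 = 17982 frames. 262465 ÷ 17982 → 14 full blocks, remainder 10717.
Within the partial block the first minute is 1800 frames and each further minute 1798, so 5 further minute boundaries passed. Total skipped labels = 18 × 14 + 2 × 5 = 262.
Non-drop label index = 262465 + 262 = 262727; at 30 labels/s that is 02:25:57:17, i.e. DF 02:25:57;17.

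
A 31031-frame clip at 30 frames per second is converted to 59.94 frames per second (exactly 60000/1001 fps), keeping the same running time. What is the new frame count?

62000 frames

Target frames = source frames × (target rate / source rate) = 31031 × (60000/1001)/(30) = 31031 × 2000/1001 = 62000.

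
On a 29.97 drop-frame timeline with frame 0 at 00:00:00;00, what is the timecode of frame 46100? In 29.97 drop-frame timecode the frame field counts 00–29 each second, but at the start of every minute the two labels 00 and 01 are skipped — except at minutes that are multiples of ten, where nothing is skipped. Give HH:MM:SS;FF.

00:25:38;06

Ten DF minutes hold 17982 frames, so frame 46100 lies in block 2 (frames 35964–53945) with 10136 frames into that block.
The block's first minute is 1800 frames and the rest 1798 each; 10136 frames reaches minute 5, so 2 × 18 + 5 × 2 = 46 labels have been skipped so far.
Adding those back, label number 46100 + 46 = 46146 at 30 labels/s is 1538 s + 6 f = 0 h 25 min 38 s frame 6, i.e. 00:25:38;06.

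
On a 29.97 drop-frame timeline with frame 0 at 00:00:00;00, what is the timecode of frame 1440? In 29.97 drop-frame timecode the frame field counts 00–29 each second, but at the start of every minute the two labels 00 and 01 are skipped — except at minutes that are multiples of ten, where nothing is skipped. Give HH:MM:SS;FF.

Ten DF minutes hold 17982 frames, so frame 1440 lies in block 0 (frames 0–17981) with 1440 frames into that block.
The block's first minute is 1800 frames and the rest 1798 each; 1440 frames reaches minute 0, so 0 × 18 + 0 × 2 = 0 labels have been skipped so far.
Adding those back, label number 1440 + 0 = 1440 at 30 labels/s is 48 s + 0 f = 0 h 0 min 48 s frame 0, i.e. 00:00:48;00.

00:00:48;00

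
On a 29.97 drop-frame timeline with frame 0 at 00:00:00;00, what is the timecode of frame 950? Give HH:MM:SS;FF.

00:00:31;20

Each 10-minute DF block holds 10 × 60 × 30 − 9 × 2 = 17982 frames. 950 ÷ 17982 → 0 full blocks, remainder 950.
Within the partial block the first minute is 1800 frames and each further minute 1798, so 0 further minute boundaries passed. Total skipped labels = 18 × 0 + 2 × 0 = 0.
Non-drop label index = 950 + 0 = 950; at 30 labels/s that is 00:00:31:20, i.e. DF 00:00:31;20.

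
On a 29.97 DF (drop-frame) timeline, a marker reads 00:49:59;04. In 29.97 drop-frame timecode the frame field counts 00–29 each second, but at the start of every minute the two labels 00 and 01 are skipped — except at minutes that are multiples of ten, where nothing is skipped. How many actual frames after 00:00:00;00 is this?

89884

Complete 10-minute blocks: 4, each 17982 frames → 71928.
Remaining 9 whole minutes in the current block: 1800 + 8 × 1798 = 16184 frames.
Within the current minute: 59 × 30 + 4 − 2 = 1772 (labels ;00/;01 skipped at this minute). Total = 71928 + 16184 + 1772 = 89884.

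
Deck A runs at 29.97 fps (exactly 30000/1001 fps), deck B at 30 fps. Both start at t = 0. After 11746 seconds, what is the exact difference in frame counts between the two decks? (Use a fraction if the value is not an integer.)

50340/143 frames

A emits 30000/1001 × 11746 = 50340000/143 frames; B emits 30 × 11746 = 352380.
Difference = 50340/143 frames (≈ 352.0280); B is ahead of A.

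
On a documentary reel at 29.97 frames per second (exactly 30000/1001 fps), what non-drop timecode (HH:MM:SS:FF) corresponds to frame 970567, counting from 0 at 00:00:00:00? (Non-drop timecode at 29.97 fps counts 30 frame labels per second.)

970567 ÷ 30 = 32352 full seconds, remainder 7 frames.
32352 s = 8 h 59 min 12 s.
Timecode: 08:59:12:07.

08:59:12:07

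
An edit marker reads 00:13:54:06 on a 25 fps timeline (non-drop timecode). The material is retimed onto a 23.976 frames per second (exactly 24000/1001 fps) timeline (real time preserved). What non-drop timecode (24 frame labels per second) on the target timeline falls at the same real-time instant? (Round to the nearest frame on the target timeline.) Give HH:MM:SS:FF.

Source frame index: (0×3600 + 13×60 + 54) × 25 + 6 = 20856.
Real time: 20856 / (25) = 20856/25 s.
Target frame: (20856/25) × (24000/1001) = 1820160/91 ≈ 20001.758 → 20002.
At 24 labels/s: frame 20002 → 00:13:53:10.

00:13:53:10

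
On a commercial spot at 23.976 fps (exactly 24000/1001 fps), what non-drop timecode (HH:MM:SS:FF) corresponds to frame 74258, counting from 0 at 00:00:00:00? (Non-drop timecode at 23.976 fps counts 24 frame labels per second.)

00:51:34:02

74258 ÷ 24 = 3094 full seconds, remainder 2 frames.
3094 s = 0 h 51 min 34 s.
Timecode: 00:51:34:02.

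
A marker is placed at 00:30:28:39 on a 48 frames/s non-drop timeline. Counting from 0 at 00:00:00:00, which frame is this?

Total seconds to the label: (0 × 3600 + 30 × 60 + 28) = 1828.
Frame index = 1828 × 48 + 39 = 87783.

frame 87783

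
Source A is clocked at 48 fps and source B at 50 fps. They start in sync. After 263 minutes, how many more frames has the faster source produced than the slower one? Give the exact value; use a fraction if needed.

31560 frames

263 min = 15780 s.
A emits 48 × 15780 = 757440 frames; B emits 50 × 15780 = 789000.
Difference = 31560 frames; B is ahead of A.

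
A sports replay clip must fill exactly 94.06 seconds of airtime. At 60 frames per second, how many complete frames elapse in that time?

Frames = 94.06 × 60 = 28218/5 ≈ 5643.6000.
Complete frames: 5643.

5643 frames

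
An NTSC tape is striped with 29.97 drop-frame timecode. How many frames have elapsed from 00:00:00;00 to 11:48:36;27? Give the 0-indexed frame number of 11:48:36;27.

Complete 10-minute blocks: 70, each 17982 frames → 1258740.
Remaining 8 whole minutes in the current block: 1800 + 7 × 1798 = 14386 frames.
Within the current minute: 36 × 30 + 27 − 2 = 1105 (labels ;00/;01 skipped at this minute). Total = 1258740 + 14386 + 1105 = 1274231.

1274231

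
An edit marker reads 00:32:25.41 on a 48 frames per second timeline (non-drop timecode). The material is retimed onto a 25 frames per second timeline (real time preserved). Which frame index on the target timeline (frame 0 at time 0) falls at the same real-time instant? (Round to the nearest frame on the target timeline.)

frame 48646

Source frame index: (0×3600 + 32×60 + 25) × 48 + 41 = 93401.
Real time: 93401 / (48) = 93401/48 s.
Target frame: (93401/48) × (25) = 2335025/48 ≈ 48646.354 → 48646.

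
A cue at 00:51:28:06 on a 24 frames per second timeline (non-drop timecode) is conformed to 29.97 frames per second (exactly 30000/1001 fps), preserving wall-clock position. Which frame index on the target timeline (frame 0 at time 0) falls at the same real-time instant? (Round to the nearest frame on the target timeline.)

Source frame index: (0×3600 + 51×60 + 28) × 24 + 6 = 74118.
Real time: 74118 / (24) = 12353/4 s.
Target frame: (12353/4) × (30000/1001) = 8422500/91 ≈ 92554.945 → 92555.

frame 92555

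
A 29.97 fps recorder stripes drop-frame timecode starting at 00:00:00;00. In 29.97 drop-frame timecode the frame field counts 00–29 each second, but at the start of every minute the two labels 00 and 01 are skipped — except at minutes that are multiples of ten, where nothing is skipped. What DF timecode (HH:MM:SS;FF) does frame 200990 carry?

01:51:46;10

Ten DF minutes hold 17982 frames, so frame 200990 lies in block 11 (frames 197802–215783) with 3188 frames into that block.
The block's first minute is 1800 frames and the rest 1798 each; 3188 frames reaches minute 1, so 11 × 18 + 1 × 2 = 200 labels have been skipped so far.
Adding those back, label number 200990 + 200 = 201190 at 30 labels/s is 6706 s + 10 f = 1 h 51 min 46 s frame 10, i.e. 01:51:46;10.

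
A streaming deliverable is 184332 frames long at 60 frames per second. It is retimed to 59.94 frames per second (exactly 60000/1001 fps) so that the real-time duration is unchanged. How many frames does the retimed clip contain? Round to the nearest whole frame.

184148 frames

Frames at target rate = 184332 × (60000/1001) / (60) = 184332000/1001 ≈ 184147.852.
Nearest whole frame: 184148.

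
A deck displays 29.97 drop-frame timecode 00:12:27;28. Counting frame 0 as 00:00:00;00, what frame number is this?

As if non-drop at 30 labels/s: (0 × 3600 + 12 × 60 + 27) × 30 + 28 = 22438.
Minute boundaries passed: 12; those not divisible by 10: 12 − 1 = 11; dropped labels = 2 × 11 = 22.
Actual frame index = 22438 − 22 = 22416.

22416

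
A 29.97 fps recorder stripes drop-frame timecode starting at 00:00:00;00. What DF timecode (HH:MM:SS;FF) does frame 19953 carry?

00:11:05;23

Each 10-minute DF block holds 10 × 60 × 30 − 9 × 2 = 17982 frames. 19953 ÷ 17982 → 1 full block, remainder 1971.
Within the partial block the first minute is 1800 frames and each further minute 1798, so 1 further minute boundary passed. Total skipped labels = 18 × 1 + 2 × 1 = 20.
Non-drop label index = 19953 + 20 = 19973; at 30 labels/s that is 00:11:05:23, i.e. DF 00:11:05;23.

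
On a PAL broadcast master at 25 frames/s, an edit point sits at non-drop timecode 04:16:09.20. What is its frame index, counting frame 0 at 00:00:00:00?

384245

Total seconds to the label: (4 × 3600 + 16 × 60 + 9) = 15369.
Frame index = 15369 × 25 + 20 = 384245.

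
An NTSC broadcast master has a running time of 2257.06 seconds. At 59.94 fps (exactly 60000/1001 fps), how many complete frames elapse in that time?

135288 frames

Frames = 2257.06 × 60000/1001 = 10417200/77 ≈ 135288.3117.
Complete frames: 135288.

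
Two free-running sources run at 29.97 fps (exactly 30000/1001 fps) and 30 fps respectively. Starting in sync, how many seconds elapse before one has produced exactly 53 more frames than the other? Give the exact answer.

53053/30 seconds

The gap grows by |30 − 30000/1001| = 30/1001 frames per second.
Time for a 53-frame gap: 53 ÷ (30/1001) = 53053/30 s.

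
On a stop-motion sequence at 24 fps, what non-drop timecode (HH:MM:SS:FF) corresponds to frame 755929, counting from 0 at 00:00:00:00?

755929 ÷ 24 = 31497 full seconds, remainder 1 frame.
31497 s = 8 h 44 min 57 s.
Timecode: 08:44:57:01.

08:44:57:01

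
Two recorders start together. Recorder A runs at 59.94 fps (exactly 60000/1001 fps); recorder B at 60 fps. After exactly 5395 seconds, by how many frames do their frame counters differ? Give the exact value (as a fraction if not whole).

24900/77 frames

A emits 60000/1001 × 5395 = 24900000/77 frames; B emits 60 × 5395 = 323700.
Difference = 24900/77 frames (≈ 323.3766); B is ahead of A.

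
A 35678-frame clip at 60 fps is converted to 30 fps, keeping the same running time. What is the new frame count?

Target frames = source frames × (target rate / source rate) = 35678 × (30)/(60) = 35678 × 1/2 = 17839.

17839 frames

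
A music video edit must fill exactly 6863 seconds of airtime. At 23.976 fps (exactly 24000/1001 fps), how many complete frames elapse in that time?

Frames = 6863 × 24000/1001 = 164712000/1001 ≈ 164547.4525.
Complete frames: 164547.

164547 frames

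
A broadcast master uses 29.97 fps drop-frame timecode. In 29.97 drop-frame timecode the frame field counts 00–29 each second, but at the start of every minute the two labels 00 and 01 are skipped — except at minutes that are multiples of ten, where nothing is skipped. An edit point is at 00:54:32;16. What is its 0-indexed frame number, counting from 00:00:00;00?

Complete 10-minute blocks: 5, each 17982 frames → 89910.
Remaining 4 whole minutes in the current block: 1800 + 3 × 1798 = 7194 frames.
Within the current minute: 32 × 30 + 16 − 2 = 974 (labels ;00/;01 skipped at this minute). Total = 89910 + 7194 + 974 = 98078.

98078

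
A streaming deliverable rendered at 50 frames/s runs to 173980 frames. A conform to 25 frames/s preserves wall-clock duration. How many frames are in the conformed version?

Target frames = source frames × (target rate / source rate) = 173980 × (25)/(50) = 173980 × 1/2 = 86990.

86990 frames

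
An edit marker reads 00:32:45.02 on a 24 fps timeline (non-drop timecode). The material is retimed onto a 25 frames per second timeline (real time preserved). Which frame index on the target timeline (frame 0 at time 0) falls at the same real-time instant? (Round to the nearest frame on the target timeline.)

frame 49127

Source frame index: (0×3600 + 32×60 + 45) × 24 + 2 = 47162.
Real time: 47162 / (24) = 23581/12 s.
Target frame: (23581/12) × (25) = 589525/12 ≈ 49127.083 → 49127.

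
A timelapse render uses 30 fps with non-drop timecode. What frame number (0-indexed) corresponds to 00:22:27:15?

frame 40425

Total seconds to the label: (0 × 3600 + 22 × 60 + 27) = 1347.
Frame index = 1347 × 30 + 15 = 40425.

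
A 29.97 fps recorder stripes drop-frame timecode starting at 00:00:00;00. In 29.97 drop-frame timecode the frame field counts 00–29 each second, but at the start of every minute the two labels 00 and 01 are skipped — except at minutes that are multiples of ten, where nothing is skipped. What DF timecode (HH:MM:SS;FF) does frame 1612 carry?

Ten DF minutes hold 17982 frames, so frame 1612 lies in block 0 (frames 0–17981) with 1612 frames into that block.
The block's first minute is 1800 frames and the rest 1798 each; 1612 frames reaches minute 0, so 0 × 18 + 0 × 2 = 0 labels have been skipped so far.
Adding those back, label number 1612 + 0 = 1612 at 30 labels/s is 53 s + 22 f = 0 h 0 min 53 s frame 22, i.e. 00:00:53;22.

00:00:53;22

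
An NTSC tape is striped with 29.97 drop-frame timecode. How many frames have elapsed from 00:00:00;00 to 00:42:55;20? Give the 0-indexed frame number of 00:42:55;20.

77194

As if non-drop at 30 labels/s: (0 × 3600 + 42 × 60 + 55) × 30 + 20 = 77270.
Minute boundaries passed: 42; those not divisible by 10: 42 − 4 = 38; dropped labels = 2 × 38 = 76.
Actual frame index = 77270 − 76 = 77194.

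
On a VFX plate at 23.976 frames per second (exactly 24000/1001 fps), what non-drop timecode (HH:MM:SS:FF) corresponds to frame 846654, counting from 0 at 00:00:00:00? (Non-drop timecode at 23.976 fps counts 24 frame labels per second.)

846654 ÷ 24 = 35277 full seconds, remainder 6 frames.
35277 s = 9 h 47 min 57 s.
Timecode: 09:47:57:06.

09:47:57:06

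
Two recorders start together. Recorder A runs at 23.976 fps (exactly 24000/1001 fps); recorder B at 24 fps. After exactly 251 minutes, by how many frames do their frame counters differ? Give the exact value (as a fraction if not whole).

251 min = 15060 s.
A emits 24000/1001 × 15060 = 361440000/1001 frames; B emits 24 × 15060 = 361440.
Difference = 361440/1001 frames (≈ 361.0789); B is ahead of A.

361440/1001 frames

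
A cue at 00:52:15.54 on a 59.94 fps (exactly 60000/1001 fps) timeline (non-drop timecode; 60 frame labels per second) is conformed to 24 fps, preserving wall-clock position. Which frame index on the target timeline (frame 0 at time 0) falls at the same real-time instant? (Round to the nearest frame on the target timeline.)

frame 75337

Source frame index: (0×3600 + 52×60 + 15) × 60 + 54 = 188154.
Real time: 188154 / (60000/1001) = 31390359/10000 s.
Target frame: (31390359/10000) × (24) = 94171077/1250 ≈ 75336.862 → 75337.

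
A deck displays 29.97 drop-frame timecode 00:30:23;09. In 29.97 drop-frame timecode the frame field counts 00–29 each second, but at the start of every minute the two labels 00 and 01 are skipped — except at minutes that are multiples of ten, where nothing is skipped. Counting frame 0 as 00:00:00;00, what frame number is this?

As if non-drop at 30 labels/s: (0 × 3600 + 30 × 60 + 23) × 30 + 9 = 54699.
Minute boundaries passed: 30; those not divisible by 10: 30 − 3 = 27; dropped labels = 2 × 27 = 54.
Actual frame index = 54699 − 54 = 54645.

54645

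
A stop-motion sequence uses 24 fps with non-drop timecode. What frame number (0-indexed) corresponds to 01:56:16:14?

167438

Total seconds to the label: (1 × 3600 + 56 × 60 + 16) = 6976.
Frame index = 6976 × 24 + 14 = 167438.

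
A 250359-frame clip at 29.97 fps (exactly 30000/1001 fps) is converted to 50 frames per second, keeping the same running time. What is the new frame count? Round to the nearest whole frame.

417682 frames

Frames at target rate = 250359 × (50) / (30000/1001) = 83536453/200 ≈ 417682.265.
Nearest whole frame: 417682.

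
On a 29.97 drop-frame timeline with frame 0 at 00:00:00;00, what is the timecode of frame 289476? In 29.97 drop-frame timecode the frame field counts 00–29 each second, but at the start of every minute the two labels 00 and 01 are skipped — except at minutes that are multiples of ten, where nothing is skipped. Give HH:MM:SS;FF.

02:40:58;24

Ten DF minutes hold 17982 frames, so frame 289476 lies in block 16 (frames 287712–305693) with 1764 frames into that block.
The block's first minute is 1800 frames and the rest 1798 each; 1764 frames reaches minute 0, so 16 × 18 + 0 × 2 = 288 labels have been skipped so far.
Adding those back, label number 289476 + 288 = 289764 at 30 labels/s is 9658 s + 24 f = 2 h 40 min 58 s frame 24, i.e. 02:40:58;24.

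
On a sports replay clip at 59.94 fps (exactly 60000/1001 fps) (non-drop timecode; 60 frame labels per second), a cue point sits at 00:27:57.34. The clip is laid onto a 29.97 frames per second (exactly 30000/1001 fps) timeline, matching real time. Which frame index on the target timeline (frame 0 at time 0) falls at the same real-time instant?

frame 50327

Source frame index: (0×3600 + 27×60 + 57) × 60 + 34 = 100654.
Real time: 100654 / (60000/1001) = 50377327/30000 s.
Target frame: (50377327/30000) × (30000/1001) = 50327.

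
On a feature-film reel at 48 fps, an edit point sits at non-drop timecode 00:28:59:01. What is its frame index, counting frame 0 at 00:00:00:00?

83473

Total seconds to the label: (0 × 3600 + 28 × 60 + 59) = 1739.
Frame index = 1739 × 48 + 1 = 83473.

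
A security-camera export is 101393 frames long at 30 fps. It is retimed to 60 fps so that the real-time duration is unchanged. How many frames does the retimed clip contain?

202786 frames

Target frames = source frames × (target rate / source rate) = 101393 × (60)/(30) = 101393 × 2 = 202786.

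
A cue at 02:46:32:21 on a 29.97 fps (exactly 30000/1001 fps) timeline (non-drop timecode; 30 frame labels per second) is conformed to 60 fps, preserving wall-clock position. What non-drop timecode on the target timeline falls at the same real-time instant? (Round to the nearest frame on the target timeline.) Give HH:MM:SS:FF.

02:46:42:42

Source frame index: (2×3600 + 46×60 + 32) × 30 + 21 = 299781.
Real time: 299781 / (30000/1001) = 100026927/10000 s.
Target frame: (100026927/10000) × (60) = 300080781/500 ≈ 600161.562 → 600162.
At 60 labels/s: frame 600162 → 02:46:42:42.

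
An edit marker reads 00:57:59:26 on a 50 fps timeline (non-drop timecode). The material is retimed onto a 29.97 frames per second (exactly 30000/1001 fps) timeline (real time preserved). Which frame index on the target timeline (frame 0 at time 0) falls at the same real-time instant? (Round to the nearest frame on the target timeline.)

frame 104281

Source frame index: (0×3600 + 57×60 + 59) × 50 + 26 = 173976.
Real time: 173976 / (50) = 86988/25 s.
Target frame: (86988/25) × (30000/1001) = 9489600/91 ≈ 104281.319 → 104281.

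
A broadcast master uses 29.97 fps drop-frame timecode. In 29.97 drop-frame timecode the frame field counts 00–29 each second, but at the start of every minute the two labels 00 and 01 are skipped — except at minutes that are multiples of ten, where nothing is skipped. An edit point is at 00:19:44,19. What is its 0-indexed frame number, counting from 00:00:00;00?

35503

Complete 10-minute blocks: 1, each 17982 frames → 17982.
Remaining 9 whole minutes in the current block: 1800 + 8 × 1798 = 16184 frames.
Within the current minute: 44 × 30 + 19 − 2 = 1337 (labels ;00/;01 skipped at this minute). Total = 17982 + 16184 + 1337 = 35503.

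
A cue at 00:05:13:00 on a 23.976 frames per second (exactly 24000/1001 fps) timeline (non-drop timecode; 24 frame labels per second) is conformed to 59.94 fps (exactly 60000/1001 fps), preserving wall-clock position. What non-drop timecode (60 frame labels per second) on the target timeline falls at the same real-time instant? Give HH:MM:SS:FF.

Source frame index: (0×3600 + 5×60 + 13) × 24 + 0 = 7512.
Real time: 7512 / (24000/1001) = 313313/1000 s.
Target frame: (313313/1000) × (60000/1001) = 18780.
At 60 labels/s: frame 18780 → 00:05:13:00.

00:05:13:00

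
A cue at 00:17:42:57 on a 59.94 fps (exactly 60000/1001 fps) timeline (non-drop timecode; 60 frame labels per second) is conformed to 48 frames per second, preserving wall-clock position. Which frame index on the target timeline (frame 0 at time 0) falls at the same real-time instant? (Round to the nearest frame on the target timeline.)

frame 51073

Source frame index: (0×3600 + 17×60 + 42) × 60 + 57 = 63777.
Real time: 63777 / (60000/1001) = 21280259/20000 s.
Target frame: (21280259/20000) × (48) = 63840777/1250 ≈ 51072.622 → 51073.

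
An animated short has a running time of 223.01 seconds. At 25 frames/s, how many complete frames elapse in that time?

5575 frames

Frames = 223.01 × 25 = 22301/4 ≈ 5575.2500.
Complete frames: 5575.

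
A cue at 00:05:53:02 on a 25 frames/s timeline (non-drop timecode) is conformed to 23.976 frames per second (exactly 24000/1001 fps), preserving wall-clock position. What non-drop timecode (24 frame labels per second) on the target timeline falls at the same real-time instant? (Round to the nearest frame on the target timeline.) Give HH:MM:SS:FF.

Source frame index: (0×3600 + 5×60 + 53) × 25 + 2 = 8827.
Real time: 8827 / (25) = 8827/25 s.
Target frame: (8827/25) × (24000/1001) = 93120/11 ≈ 8465.455 → 8465.
At 24 labels/s: frame 8465 → 00:05:52:17.

00:05:52:17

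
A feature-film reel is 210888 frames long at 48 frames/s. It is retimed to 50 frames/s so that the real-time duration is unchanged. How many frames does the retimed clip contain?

Target frames = source frames × (target rate / source rate) = 210888 × (50)/(48) = 210888 × 25/24 = 219675.

219675 frames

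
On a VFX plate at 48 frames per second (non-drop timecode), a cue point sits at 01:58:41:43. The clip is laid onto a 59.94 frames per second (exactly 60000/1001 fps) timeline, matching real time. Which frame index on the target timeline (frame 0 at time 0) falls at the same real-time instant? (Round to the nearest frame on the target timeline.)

frame 426887

Source frame index: (1×3600 + 58×60 + 41) × 48 + 43 = 341851.
Real time: 341851 / (48) = 341851/48 s.
Target frame: (341851/48) × (60000/1001) = 427313750/1001 ≈ 426886.863 → 426887.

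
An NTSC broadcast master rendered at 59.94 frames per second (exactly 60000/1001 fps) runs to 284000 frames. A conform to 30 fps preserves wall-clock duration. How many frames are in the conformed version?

142142 frames

Target frames = source frames × (target rate / source rate) = 284000 × (30)/(60000/1001) = 284000 × 1001/2000 = 142142.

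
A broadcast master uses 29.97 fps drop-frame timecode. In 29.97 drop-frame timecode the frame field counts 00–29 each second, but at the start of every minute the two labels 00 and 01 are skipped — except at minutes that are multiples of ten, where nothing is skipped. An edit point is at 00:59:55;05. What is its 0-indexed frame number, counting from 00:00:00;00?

As if non-drop at 30 labels/s: (0 × 3600 + 59 × 60 + 55) × 30 + 5 = 107855.
Minute boundaries passed: 59; those not divisible by 10: 59 − 5 = 54; dropped labels = 2 × 54 = 108.
Actual frame index = 107855 − 108 = 107747.

107747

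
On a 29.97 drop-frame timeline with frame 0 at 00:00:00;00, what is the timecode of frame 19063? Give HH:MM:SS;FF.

Each 10-minute DF block holds 10 × 60 × 30 − 9 × 2 = 17982 frames. 19063 ÷ 17982 → 1 full block, remainder 1081.
Within the partial block the first minute is 1800 frames and each further minute 1798, so 0 further minute boundaries passed. Total skipped labels = 18 × 1 + 2 × 0 = 18.
Non-drop label index = 19063 + 18 = 19081; at 30 labels/s that is 00:10:36:01, i.e. DF 00:10:36;01.

00:10:36;01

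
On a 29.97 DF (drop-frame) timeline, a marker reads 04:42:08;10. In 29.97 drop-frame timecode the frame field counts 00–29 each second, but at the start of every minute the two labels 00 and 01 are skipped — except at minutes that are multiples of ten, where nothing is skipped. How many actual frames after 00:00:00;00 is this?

507342

As if non-drop at 30 labels/s: (4 × 3600 + 42 × 60 + 8) × 30 + 10 = 507850.
Minute boundaries passed: 282; those not divisible by 10: 282 − 28 = 254; dropped labels = 2 × 254 = 508.
Actual frame index = 507850 − 508 = 507342.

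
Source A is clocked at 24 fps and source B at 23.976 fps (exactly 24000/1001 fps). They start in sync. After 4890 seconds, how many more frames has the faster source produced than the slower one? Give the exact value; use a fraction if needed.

117360/1001 frames

A emits 24 × 4890 = 117360 frames; B emits 24000/1001 × 4890 = 117360000/1001.
Difference = 117360/1001 frames (≈ 117.2428); B is behind A.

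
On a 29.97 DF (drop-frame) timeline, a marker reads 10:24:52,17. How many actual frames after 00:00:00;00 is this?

Complete 10-minute blocks: 62, each 17982 frames → 1114884.
Remaining 4 whole minutes in the current block: 1800 + 3 × 1798 = 7194 frames.
Within the current minute: 52 × 30 + 17 − 2 = 1575 (labels ;00/;01 skipped at this minute). Total = 1114884 + 7194 + 1575 = 1123653.

1123653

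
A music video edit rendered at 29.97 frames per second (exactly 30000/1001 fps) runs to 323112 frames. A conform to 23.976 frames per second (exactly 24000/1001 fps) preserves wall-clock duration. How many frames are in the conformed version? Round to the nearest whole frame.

Frames at target rate = 323112 × (24000/1001) / (30000/1001) = 1292448/5 ≈ 258489.600.
Nearest whole frame: 258490.

258490 frames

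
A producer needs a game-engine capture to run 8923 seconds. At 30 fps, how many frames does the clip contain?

Frames = 8923 × 30 = 267690.

267690 frames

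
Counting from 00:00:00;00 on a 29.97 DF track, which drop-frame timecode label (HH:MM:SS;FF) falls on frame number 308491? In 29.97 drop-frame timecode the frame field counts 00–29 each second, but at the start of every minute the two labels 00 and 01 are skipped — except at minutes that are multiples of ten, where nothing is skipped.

02:51:33;09

Ten DF minutes hold 17982 frames, so frame 308491 lies in block 17 (frames 305694–323675) with 2797 frames into that block.
The block's first minute is 1800 frames and the rest 1798 each; 2797 frames reaches minute 1, so 17 × 18 + 1 × 2 = 308 labels have been skipped so far.
Adding those back, label number 308491 + 308 = 308799 at 30 labels/s is 10293 s + 9 f = 2 h 51 min 33 s frame 9, i.e. 02:51:33;09.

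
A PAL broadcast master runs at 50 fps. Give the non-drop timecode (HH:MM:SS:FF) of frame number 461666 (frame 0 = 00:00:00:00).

02:33:53:16

461666 ÷ 50 = 9233 full seconds, remainder 16 frames.
9233 s = 2 h 33 min 53 s.
Timecode: 02:33:53:16.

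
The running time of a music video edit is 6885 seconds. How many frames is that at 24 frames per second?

Frames = 6885 × 24 = 165240.

165240 frames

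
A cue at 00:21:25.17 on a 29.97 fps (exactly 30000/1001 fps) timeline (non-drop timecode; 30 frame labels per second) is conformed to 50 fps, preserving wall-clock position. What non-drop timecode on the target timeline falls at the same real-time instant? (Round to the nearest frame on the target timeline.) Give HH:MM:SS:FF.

Source frame index: (0×3600 + 21×60 + 25) × 30 + 17 = 38567.
Real time: 38567 / (30000/1001) = 38605567/30000 s.
Target frame: (38605567/30000) × (50) = 38605567/600 ≈ 64342.612 → 64343.
At 50 labels/s: frame 64343 → 00:21:26:43.

00:21:26:43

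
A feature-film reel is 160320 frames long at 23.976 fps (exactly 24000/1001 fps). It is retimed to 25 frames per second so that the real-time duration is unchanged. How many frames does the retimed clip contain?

167167 frames

Target frames = source frames × (target rate / source rate) = 160320 × (25)/(24000/1001) = 160320 × 1001/960 = 167167.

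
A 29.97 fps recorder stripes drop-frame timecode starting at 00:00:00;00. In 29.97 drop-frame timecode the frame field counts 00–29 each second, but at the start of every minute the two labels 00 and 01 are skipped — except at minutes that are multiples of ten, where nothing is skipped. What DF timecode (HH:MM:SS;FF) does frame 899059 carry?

08:19:58;19

Ten DF minutes hold 17982 frames, so frame 899059 lies in block 49 (frames 881118–899099) with 17941 frames into that block.
The block's first minute is 1800 frames and the rest 1798 each; 17941 frames reaches minute 9, so 49 × 18 + 9 × 2 = 900 labels have been skipped so far.
Adding those back, label number 899059 + 900 = 899959 at 30 labels/s is 29998 s + 19 f = 8 h 19 min 58 s frame 19, i.e. 08:19:58;19.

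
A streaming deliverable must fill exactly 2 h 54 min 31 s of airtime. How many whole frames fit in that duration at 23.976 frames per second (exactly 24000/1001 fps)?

251052 frames

2 h 54 min 31 s = 10471 s.
Frames = 10471 × 24000/1001 = 251304000/1001 ≈ 251052.9471.
Complete frames: 251052.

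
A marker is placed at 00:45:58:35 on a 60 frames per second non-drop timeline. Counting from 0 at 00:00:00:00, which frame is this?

Total seconds to the label: (0 × 3600 + 45 × 60 + 58) = 2758.
Frame index = 2758 × 60 + 35 = 165515.

165515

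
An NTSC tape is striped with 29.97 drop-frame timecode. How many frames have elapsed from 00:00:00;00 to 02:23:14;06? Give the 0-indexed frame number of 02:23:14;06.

257568

Complete 10-minute blocks: 14, each 17982 frames → 251748.
Remaining 3 whole minutes in the current block: 1800 + 2 × 1798 = 5396 frames.
Within the current minute: 14 × 30 + 6 − 2 = 424 (labels ;00/;01 skipped at this minute). Total = 251748 + 5396 + 424 = 257568.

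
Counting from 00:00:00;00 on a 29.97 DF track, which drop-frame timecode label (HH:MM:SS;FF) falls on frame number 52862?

Ten DF minutes hold 17982 frames, so frame 52862 lies in block 2 (frames 35964–53945) with 16898 frames into that block.
The block's first minute is 1800 frames and the rest 1798 each; 16898 frames reaches minute 9, so 2 × 18 + 9 × 2 = 54 labels have been skipped so far.
Adding those back, label number 52862 + 54 = 52916 at 30 labels/s is 1763 s + 26 f = 0 h 29 min 23 s frame 26, i.e. 00:29:23;26.

00:29:23;26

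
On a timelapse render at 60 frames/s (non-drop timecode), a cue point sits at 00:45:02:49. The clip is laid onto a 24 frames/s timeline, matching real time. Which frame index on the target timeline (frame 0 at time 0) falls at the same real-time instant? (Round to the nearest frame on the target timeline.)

frame 64868

Source frame index: (0×3600 + 45×60 + 2) × 60 + 49 = 162169.
Real time: 162169 / (60) = 162169/60 s.
Target frame: (162169/60) × (24) = 324338/5 ≈ 64867.600 → 64868.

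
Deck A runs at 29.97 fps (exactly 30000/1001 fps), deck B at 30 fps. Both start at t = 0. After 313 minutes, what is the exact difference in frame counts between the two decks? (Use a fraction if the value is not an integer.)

313 min = 18780 s.
A emits 30000/1001 × 18780 = 563400000/1001 frames; B emits 30 × 18780 = 563400.
Difference = 563400/1001 frames (≈ 562.8372); B is ahead of A.

563400/1001 frames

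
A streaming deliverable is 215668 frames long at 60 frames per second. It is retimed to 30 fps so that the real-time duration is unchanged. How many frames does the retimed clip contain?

Frames at target rate = 215668 × (30) / (60) = 107834.

107834 frames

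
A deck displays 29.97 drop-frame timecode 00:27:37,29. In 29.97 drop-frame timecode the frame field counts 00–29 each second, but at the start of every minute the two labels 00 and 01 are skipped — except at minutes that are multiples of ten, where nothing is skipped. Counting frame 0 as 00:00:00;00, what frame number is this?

As if non-drop at 30 labels/s: (0 × 3600 + 27 × 60 + 37) × 30 + 29 = 49739.
Minute boundaries passed: 27; those not divisible by 10: 27 − 2 = 25; dropped labels = 2 × 25 = 50.
Actual frame index = 49739 − 50 = 49689.

49689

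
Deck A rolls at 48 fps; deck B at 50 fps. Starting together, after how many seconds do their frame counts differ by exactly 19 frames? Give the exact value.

The gap grows by |50 − 48| = 2 frames per second.
Time for a 19-frame gap: 19 ÷ (2) = 9.5 s.

9.5 seconds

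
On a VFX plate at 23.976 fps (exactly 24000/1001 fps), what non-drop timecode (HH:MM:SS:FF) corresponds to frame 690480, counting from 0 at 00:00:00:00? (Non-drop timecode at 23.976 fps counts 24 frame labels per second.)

07:59:30:00

690480 ÷ 24 = 28770 full seconds, remainder 0 frames.
28770 s = 7 h 59 min 30 s.
Timecode: 07:59:30:00.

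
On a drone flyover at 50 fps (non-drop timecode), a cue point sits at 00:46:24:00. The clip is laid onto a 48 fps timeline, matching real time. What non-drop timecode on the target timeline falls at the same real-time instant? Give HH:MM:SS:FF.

00:46:24:00

Source frame index: (0×3600 + 46×60 + 24) × 50 + 0 = 139200.
Real time: 139200 / (50) = 2784 s.
Target frame: (2784) × (48) = 133632.
At 48 labels/s: frame 133632 → 00:46:24:00.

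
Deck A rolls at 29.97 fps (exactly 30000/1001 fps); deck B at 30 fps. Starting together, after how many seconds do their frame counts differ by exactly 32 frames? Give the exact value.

16016/15 seconds

The gap grows by |30 − 30000/1001| = 30/1001 frames per second.
Time for a 32-frame gap: 32 ÷ (30/1001) = 16016/15 s.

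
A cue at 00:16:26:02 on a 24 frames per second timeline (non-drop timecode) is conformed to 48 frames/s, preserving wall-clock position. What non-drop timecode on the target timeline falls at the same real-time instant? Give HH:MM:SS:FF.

Source frame index: (0×3600 + 16×60 + 26) × 24 + 2 = 23666.
Real time: 23666 / (24) = 11833/12 s.
Target frame: (11833/12) × (48) = 47332.
At 48 labels/s: frame 47332 → 00:16:26:04.

00:16:26:04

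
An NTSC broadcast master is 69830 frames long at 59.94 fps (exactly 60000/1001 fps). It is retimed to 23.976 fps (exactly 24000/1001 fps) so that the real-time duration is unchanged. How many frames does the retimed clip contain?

Target frames = source frames × (target rate / source rate) = 69830 × (24000/1001)/(60000/1001) = 69830 × 2/5 = 27932.

27932 frames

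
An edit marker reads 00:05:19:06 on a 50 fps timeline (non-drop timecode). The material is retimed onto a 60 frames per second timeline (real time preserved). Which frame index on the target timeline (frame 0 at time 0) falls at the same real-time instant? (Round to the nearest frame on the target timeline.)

Source frame index: (0×3600 + 5×60 + 19) × 50 + 6 = 15956.
Real time: 15956 / (50) = 7978/25 s.
Target frame: (7978/25) × (60) = 95736/5 ≈ 19147.200 → 19147.

frame 19147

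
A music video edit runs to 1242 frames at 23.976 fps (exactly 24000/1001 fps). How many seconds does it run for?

Running time = 1242 / (24000/1001) = 51.80175 s.

51.80175 seconds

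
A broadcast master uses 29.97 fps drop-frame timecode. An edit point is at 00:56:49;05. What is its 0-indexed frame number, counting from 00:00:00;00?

As if non-drop at 30 labels/s: (0 × 3600 + 56 × 60 + 49) × 30 + 5 = 102275.
Minute boundaries passed: 56; those not divisible by 10: 56 − 5 = 51; dropped labels = 2 × 51 = 102.
Actual frame index = 102275 − 102 = 102173.

102173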